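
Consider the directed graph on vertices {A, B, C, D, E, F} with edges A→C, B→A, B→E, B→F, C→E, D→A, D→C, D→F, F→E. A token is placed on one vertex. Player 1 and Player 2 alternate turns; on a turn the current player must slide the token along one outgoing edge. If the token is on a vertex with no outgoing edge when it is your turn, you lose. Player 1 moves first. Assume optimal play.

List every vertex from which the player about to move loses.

Label each position W (a win for the player to move) or L (a loss). A position with no legal move is L; any other position is W exactly when some move reaches an L, and L when every move reaches a W.
Every edge goes from a vertex to one that appears earlier in the order E, F, C, A, B, D, so processing vertices in that order labels each vertex after all of its successors.
E: no outgoing edge → L
F: reaches L-position E → W
C: reaches L-position E → W
A: only reaches C(W), which is W → L
B: reaches L-position A → W
D: reaches L-position A → W
The losing starting vertices are exactly the entries labelled L in this table (2 of them).

A, E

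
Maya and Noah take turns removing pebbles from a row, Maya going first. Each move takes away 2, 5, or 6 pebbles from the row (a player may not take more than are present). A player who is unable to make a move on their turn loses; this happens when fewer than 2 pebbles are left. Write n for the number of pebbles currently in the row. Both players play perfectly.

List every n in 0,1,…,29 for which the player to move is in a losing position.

0, 1, 4, 8, 11, 12, 15, 19, 22, 23, 26

Positions with no move are L. A position that does have a move is losing for the player to move precisely when every available move leads to a winning position for the opponent. Fill in the labels:
n=0: no move → L
n=1: no move → L
n=2: reaches L-position 0 → W
n=3: reaches L-position 1 → W
n=4: only reaches 2(W), which is W → L
n=5: reaches L-position 0 → W
n=6: reaches L-position 4 → W
n=7: reaches L-position 1 → W
n=8: only reaches 6(W), 3(W), 2(W), all W → L
n=9: reaches L-position 4 → W
n=10: reaches L-position 8 → W
n=11: only reaches 9(W), 6(W), 5(W), all W → L
n=12: only reaches 10(W), 7(W), 6(W), all W → L
n=13: reaches L-position 11 → W
n=14: reaches L-position 12 → W
n=15: only reaches 13(W), 10(W), 9(W), all W → L
n=16: reaches L-position 11 → W
n=17: reaches L-position 15 → W
n=18: reaches L-position 12 → W
n=19: only reaches 17(W), 14(W), 13(W), all W → L
n=20: reaches L-position 15 → W
n=21: reaches L-position 19 → W
n=22: only reaches 20(W), 17(W), 16(W), all W → L
n=23: only reaches 21(W), 18(W), 17(W), all W → L
n=24: reaches L-position 22 → W
n=25: reaches L-position 23 → W
n=26: only reaches 24(W), 21(W), 20(W), all W → L
n=27: reaches L-position 22 → W
n=28: reaches L-position 26 → W
n=29: reaches L-position 23 → W
The losing starting values of n are exactly the entries labelled L in this table (11 of them).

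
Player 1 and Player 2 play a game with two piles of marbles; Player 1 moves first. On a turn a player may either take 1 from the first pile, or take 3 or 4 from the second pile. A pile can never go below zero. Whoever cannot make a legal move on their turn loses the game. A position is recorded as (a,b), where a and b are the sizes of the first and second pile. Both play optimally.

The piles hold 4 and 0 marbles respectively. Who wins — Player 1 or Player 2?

Player 2 wins.

Label each position W (a win for the player to move) or L (a loss). A position with no legal move is L; any other position is W exactly when some move reaches an L, and L when every move reaches a W.
No move ever increases a pile, so every position that can arise here has a ≤ 4 and b ≤ 0; it is enough to label the cells with 0 ≤ a ≤ 4 and 0 ≤ b ≤ 0.
Every move lowers a or b (never raises either), so fill the grid row by row in increasing a, and left to right within a row: each cell's successors are then already labelled.
      b=0
a=0:    L
a=1:    W
a=2:    L
a=3:    W
a=4:    L
Cells with no legal move (terminal, hence L): (0,0).
The remaining L cells, each justified by listing all of its moves:
(2,0): the only move is to (1,0)(W), a W ⇒ L
(4,0): the only move is to (3,0)(W), a W ⇒ L
Every other cell has at least one move into one of the L cells above, so it is W.
Every move from (4,0) reaches a W position, so the mover loses.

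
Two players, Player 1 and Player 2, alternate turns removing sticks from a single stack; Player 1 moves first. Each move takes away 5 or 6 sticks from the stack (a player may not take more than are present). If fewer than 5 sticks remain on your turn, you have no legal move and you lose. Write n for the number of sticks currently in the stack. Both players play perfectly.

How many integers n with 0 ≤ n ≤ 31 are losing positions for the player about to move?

15

Compute win/loss labels from the base case upward. A position with no move is L. Any other position is W if it can reach an L in one move, else L.
n=0: no move → L
n=1: no move → L
n=2: no move → L
n=3: no move → L
n=4: no move → L
n=5: reaches L-position 0 → W
n=6: reaches L-position 1 → W
n=7: reaches L-position 2 → W
n=8: reaches L-position 3 → W
n=9: reaches L-position 4 → W
n=10: reaches L-position 4 → W
n=11: only reaches 6(W), 5(W), all W → L
n=12: only reaches 7(W), 6(W), all W → L
n=13: only reaches 8(W), 7(W), all W → L
n=14: only reaches 9(W), 8(W), all W → L
n=15: only reaches 10(W), 9(W), all W → L
n=16: reaches L-position 11 → W
n=17: reaches L-position 12 → W
n=18: reaches L-position 13 → W
n=19: reaches L-position 14 → W
n=20: reaches L-position 15 → W
n=21: reaches L-position 15 → W
n=22: only reaches 17(W), 16(W), all W → L
n=23: only reaches 18(W), 17(W), all W → L
n=24: only reaches 19(W), 18(W), all W → L
n=25: only reaches 20(W), 19(W), all W → L
n=26: only reaches 21(W), 20(W), all W → L
n=27: reaches L-position 22 → W
n=28: reaches L-position 23 → W
n=29: reaches L-position 24 → W
n=30: reaches L-position 25 → W
n=31: reaches L-position 26 → W
L entries with 0 ≤ n ≤ 31: n = 0, 1, 2, 3, 4, 11, 12, 13, 14, 15, 22, 23, 24, 25, 26; that makes 15.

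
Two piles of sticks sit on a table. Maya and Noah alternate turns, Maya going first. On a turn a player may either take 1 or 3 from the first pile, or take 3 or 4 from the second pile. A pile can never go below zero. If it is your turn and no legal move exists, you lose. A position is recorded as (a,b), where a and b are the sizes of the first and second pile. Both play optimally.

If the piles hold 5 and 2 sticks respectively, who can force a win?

Work bottom-up. With no move the player to move loses. Otherwise the position is W if at least one move leads to an L position for the opponent, and L if every move leads to a W.
No move ever increases a pile, so every position that can arise here has a ≤ 5 and b ≤ 2; it is enough to label the cells with 0 ≤ a ≤ 5 and 0 ≤ b ≤ 2.
Every move lowers a or b (never raises either), so fill the grid row by row in increasing a, and left to right within a row: each cell's successors are then already labelled.
      b=0  b=1  b=2
a=0:    L    L    L
a=1:    W    W    W
a=2:    L    L    L
a=3:    W    W    W
a=4:    L    L    L
a=5:    W    W    W
Cells with no legal move (terminal, hence L): (0,0), (0,1), (0,2).
The remaining L cells, each justified by listing all of its moves:
(2,0): the only move is to (1,0)(W), a W ⇒ L
(2,1): the only move is to (1,1)(W), a W ⇒ L
(2,2): the only move is to (1,2)(W), a W ⇒ L
(4,0): moves to (3,0)(W), (1,0)(W); every one is W ⇒ L
(4,1): moves to (3,1)(W), (1,1)(W); every one is W ⇒ L
(4,2): moves to (3,2)(W), (1,2)(W); every one is W ⇒ L
Every other cell has at least one move into one of the L cells above, so it is W.
From (5,2) Maya can move to (4,2), reaching an L position.

Maya wins.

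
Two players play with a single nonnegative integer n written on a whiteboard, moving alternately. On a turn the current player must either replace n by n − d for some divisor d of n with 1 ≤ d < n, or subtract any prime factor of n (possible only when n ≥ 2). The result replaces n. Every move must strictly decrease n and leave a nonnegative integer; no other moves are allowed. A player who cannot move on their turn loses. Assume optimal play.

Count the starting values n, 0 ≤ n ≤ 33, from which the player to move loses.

Use the standard recursion: the mover loses at a terminal position; elsewhere, the mover wins exactly when some move hands the opponent an L position.
n=0: no move → L
n=1: no move → L
n=2: reaches L-position 0 → W
n=3: reaches L-position 0 → W
n=4: only reaches 2(W), 3(W), all W → L
n=5: reaches L-position 0 → W
n=6: reaches L-position 4 → W
n=7: reaches L-position 0 → W
n=8: reaches L-position 4 → W
n=9: only reaches 6(W), 8(W), all W → L
n=10: reaches L-position 9 → W
n=11: reaches L-position 0 → W
n=12: reaches L-position 9 → W
n=13: reaches L-position 0 → W
n=14: only reaches 7(W), 12(W), 13(W), all W → L
n=15: reaches L-position 14 → W
n=16: reaches L-position 14 → W
n=17: reaches L-position 0 → W
n=18: reaches L-position 9 → W
n=19: reaches L-position 0 → W
n=20: only reaches 10(W), 15(W), 16(W), 18(W), 19(W), all W → L
n=21: reaches L-position 14 → W
n=22: reaches L-position 20 → W
n=23: reaches L-position 0 → W
n=24: reaches L-position 20 → W
n=25: reaches L-position 20 → W
n=26: only reaches 13(W), 24(W), 25(W), all W → L
n=27: reaches L-position 26 → W
n=28: reaches L-position 14 → W
n=29: reaches L-position 0 → W
n=30: reaches L-position 20 → W
n=31: reaches L-position 0 → W
n=32: only reaches 16(W), 24(W), 28(W), 30(W), 31(W), all W → L
n=33: reaches L-position 32 → W
L entries with 0 ≤ n ≤ 33: n = 0, 1, 4, 9, 14, 20, 26, 32; that makes 8.

8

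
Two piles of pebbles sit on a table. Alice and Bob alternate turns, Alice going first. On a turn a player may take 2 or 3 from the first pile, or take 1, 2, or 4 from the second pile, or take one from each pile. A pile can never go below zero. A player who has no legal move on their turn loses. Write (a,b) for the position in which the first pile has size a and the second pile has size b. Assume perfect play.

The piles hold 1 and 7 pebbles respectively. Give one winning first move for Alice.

Move to (1,6).

Compute win/loss labels from the base case upward. A position with no move is L. Any other position is W if it can reach an L in one move, else L.
No move ever increases a pile, so every position that can arise here has a ≤ 1 and b ≤ 7; it is enough to label the cells with 0 ≤ a ≤ 1 and 0 ≤ b ≤ 7.
Every move lowers a or b (never raises either), so fill the grid row by row in increasing a, and left to right within a row: each cell's successors are then already labelled.
      b=0  b=1  b=2  b=3  b=4  b=5  b=6  b=7
a=0:    L    W    W    L    W    W    L    W
a=1:    L    W    W    L    W    W    L    W
Cells with no legal move (terminal, hence L): (0,0), (1,0).
The remaining L cells, each justified by listing all of its moves:
(0,3): only reaches (0,2)(W), (0,1)(W), all W → L
(0,6): only reaches (0,5)(W), (0,4)(W), (0,2)(W), all W → L
(1,3): only reaches (1,2)(W), (1,1)(W), (0,2)(W), all W → L
(1,6): only reaches (1,5)(W), (1,4)(W), (1,2)(W), (0,5)(W), all W → L
Every other cell has at least one move into one of the L cells above, so it is W.
From (1,7), the L positions reachable in one move are: (1,6), (1,3), (0,6). Any move reaching one of these is winning.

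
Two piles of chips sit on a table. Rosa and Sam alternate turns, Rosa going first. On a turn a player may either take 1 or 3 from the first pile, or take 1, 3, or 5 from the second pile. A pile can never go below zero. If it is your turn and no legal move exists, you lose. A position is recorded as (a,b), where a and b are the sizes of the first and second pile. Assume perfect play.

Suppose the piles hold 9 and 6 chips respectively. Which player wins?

Positions with no move are L. A position that does have a move is losing for the player to move precisely when every available move leads to a winning position for the opponent. Fill in the labels:
No move ever increases a pile, so every position that can arise here has a ≤ 9 and b ≤ 6; it is enough to label the cells with 0 ≤ a ≤ 9 and 0 ≤ b ≤ 6.
Every move lowers a or b (never raises either), so fill the grid row by row in increasing a, and left to right within a row: each cell's successors are then already labelled.
      b=0  b=1  b=2  b=3  b=4  b=5  b=6
a=0:    L    W    L    W    L    W    L
a=1:    W    L    W    L    W    L    W
a=2:    L    W    L    W    L    W    L
a=3:    W    L    W    L    W    L    W
a=4:    L    W    L    W    L    W    L
a=5:    W    L    W    L    W    L    W
a=6:    L    W    L    W    L    W    L
a=7:    W    L    W    L    W    L    W
a=8:    L    W    L    W    L    W    L
a=9:    W    L    W    L    W    L    W
Cells with no legal move (terminal, hence L): (0,0).
The remaining L cells, each justified by listing all of its moves:
(0,2): the only move is to (0,1)(W), a W ⇒ L
(0,4): moves to (0,3)(W), (0,1)(W); every one is W ⇒ L
(0,6): moves to (0,5)(W), (0,3)(W), (0,1)(W); every one is W ⇒ L
(1,1): moves to (0,1)(W), (1,0)(W); every one is W ⇒ L
(1,3): moves to (0,3)(W), (1,2)(W), (1,0)(W); every one is W ⇒ L
(1,5): moves to (0,5)(W), (1,4)(W), (1,2)(W), (1,0)(W); every one is W ⇒ L
(2,0): the only move is to (1,0)(W), a W ⇒ L
(2,2): moves to (1,2)(W), (2,1)(W); every one is W ⇒ L
(2,4): moves to (1,4)(W), (2,3)(W), (2,1)(W); every one is W ⇒ L
(2,6): moves to (1,6)(W), (2,5)(W), (2,3)(W), (2,1)(W); every one is W ⇒ L
(3,1): moves to (2,1)(W), (0,1)(W), (3,0)(W); every one is W ⇒ L
(3,3): moves to (2,3)(W), (0,3)(W), (3,2)(W), (3,0)(W); every one is W ⇒ L
(3,5): moves to (2,5)(W), (0,5)(W), (3,4)(W), (3,2)(W), (3,0)(W); every one is W ⇒ L
(4,0): moves to (3,0)(W), (1,0)(W); every one is W ⇒ L
(4,2): moves to (3,2)(W), (1,2)(W), (4,1)(W); every one is W ⇒ L
(4,4): moves to (3,4)(W), (1,4)(W), (4,3)(W), (4,1)(W); every one is W ⇒ L
(4,6): moves to (3,6)(W), (1,6)(W), (4,5)(W), (4,3)(W), (4,1)(W); every one is W ⇒ L
(5,1): moves to (4,1)(W), (2,1)(W), (5,0)(W); every one is W ⇒ L
(5,3): moves to (4,3)(W), (2,3)(W), (5,2)(W), (5,0)(W); every one is W ⇒ L
(5,5): moves to (4,5)(W), (2,5)(W), (5,4)(W), (5,2)(W), (5,0)(W); every one is W ⇒ L
(6,0): moves to (5,0)(W), (3,0)(W); every one is W ⇒ L
(6,2): moves to (5,2)(W), (3,2)(W), (6,1)(W); every one is W ⇒ L
(6,4): moves to (5,4)(W), (3,4)(W), (6,3)(W), (6,1)(W); every one is W ⇒ L
(6,6): moves to (5,6)(W), (3,6)(W), (6,5)(W), (6,3)(W), (6,1)(W); every one is W ⇒ L
(7,1): moves to (6,1)(W), (4,1)(W), (7,0)(W); every one is W ⇒ L
(7,3): moves to (6,3)(W), (4,3)(W), (7,2)(W), (7,0)(W); every one is W ⇒ L
(7,5): moves to (6,5)(W), (4,5)(W), (7,4)(W), (7,2)(W), (7,0)(W); every one is W ⇒ L
(8,0): moves to (7,0)(W), (5,0)(W); every one is W ⇒ L
(8,2): moves to (7,2)(W), (5,2)(W), (8,1)(W); every one is W ⇒ L
(8,4): moves to (7,4)(W), (5,4)(W), (8,3)(W), (8,1)(W); every one is W ⇒ L
(8,6): moves to (7,6)(W), (5,6)(W), (8,5)(W), (8,3)(W), (8,1)(W); every one is W ⇒ L
(9,1): moves to (8,1)(W), (6,1)(W), (9,0)(W); every one is W ⇒ L
(9,3): moves to (8,3)(W), (6,3)(W), (9,2)(W), (9,0)(W); every one is W ⇒ L
(9,5): moves to (8,5)(W), (6,5)(W), (9,4)(W), (9,2)(W), (9,0)(W); every one is W ⇒ L
Every other cell has at least one move into one of the L cells above, so it is W.
From (9,6) Rosa can move to (8,6), reaching an L position.

Rosa wins.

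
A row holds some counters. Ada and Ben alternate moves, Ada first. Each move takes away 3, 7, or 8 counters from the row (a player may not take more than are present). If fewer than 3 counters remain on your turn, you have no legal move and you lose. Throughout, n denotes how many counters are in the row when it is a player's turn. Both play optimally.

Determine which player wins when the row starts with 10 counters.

Ada wins.

Positions with no move are L. A position that does have a move is losing for the player to move precisely when every available move leads to a winning position for the opponent. Fill in the labels:
n=0: no move → L
n=1: no move → L
n=2: no move → L
n=3: →0(L), so W
n=4: →1(L), so W
n=5: →2(L), so W
n=6: →3(W) only, which is W, so L
n=7: →0(L), so W
n=8: →1(L), so W
n=9: →6(L), so W
n=10: →2(L), so W
From 10 Ada can remove 8, leaving 2, reaching an L position.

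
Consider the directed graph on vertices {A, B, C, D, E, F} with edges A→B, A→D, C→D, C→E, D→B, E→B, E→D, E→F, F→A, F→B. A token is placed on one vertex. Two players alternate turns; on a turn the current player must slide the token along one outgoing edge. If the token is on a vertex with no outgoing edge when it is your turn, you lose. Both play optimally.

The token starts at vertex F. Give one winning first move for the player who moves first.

Move to B.

Positions with no move are L. A position that does have a move is losing for the player to move precisely when every available move leads to a winning position for the opponent. Fill in the labels:
Every edge goes from a vertex to one that appears earlier in the order B, D, A, F, E, C, so processing vertices in that order labels each vertex after all of its successors.
B: no outgoing edge → L
D: can move to B, which is L ⇒ W
A: can move to B, which is L ⇒ W
F: can move to B, which is L ⇒ W
E: can move to B, which is L ⇒ W
C: moves to E(W), D(W); every one is W ⇒ L
From F, the L positions reachable in one move are: B.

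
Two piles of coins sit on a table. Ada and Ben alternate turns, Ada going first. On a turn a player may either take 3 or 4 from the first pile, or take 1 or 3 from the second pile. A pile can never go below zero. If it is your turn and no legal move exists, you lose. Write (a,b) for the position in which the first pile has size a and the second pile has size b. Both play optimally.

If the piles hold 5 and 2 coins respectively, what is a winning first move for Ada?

Build the W/L table. Terminal = L. A non-terminal position is W if it has a move to some L; otherwise it is L.
No move ever increases a pile, so every position that can arise here has a ≤ 5 and b ≤ 2; it is enough to label the cells with 0 ≤ a ≤ 5 and 0 ≤ b ≤ 2.
Every move lowers a or b (never raises either), so fill the grid row by row in increasing a, and left to right within a row: each cell's successors are then already labelled.
      b=0  b=1  b=2
a=0:    L    W    L
a=1:    L    W    L
a=2:    L    W    L
a=3:    W    L    W
a=4:    W    L    W
a=5:    W    L    W
Cells with no legal move (terminal, hence L): (0,0), (1,0), (2,0).
The remaining L cells, each justified by listing all of its moves:
(0,2): →(0,1)(W) only, which is W, so L
(1,2): →(1,1)(W) only, which is W, so L
(2,2): →(2,1)(W) only, which is W, so L
(3,1): →(0,1)(W), (3,0)(W) — all W, so L
(4,1): →(1,1)(W), (0,1)(W), (4,0)(W) — all W, so L
(5,1): →(2,1)(W), (1,1)(W), (5,0)(W) — all W, so L
Every other cell has at least one move into one of the L cells above, so it is W.
From (5,2), the L positions reachable in one move are: (2,2), (1,2), (5,1). Any move reaching one of these is winning.

Move to (2,2).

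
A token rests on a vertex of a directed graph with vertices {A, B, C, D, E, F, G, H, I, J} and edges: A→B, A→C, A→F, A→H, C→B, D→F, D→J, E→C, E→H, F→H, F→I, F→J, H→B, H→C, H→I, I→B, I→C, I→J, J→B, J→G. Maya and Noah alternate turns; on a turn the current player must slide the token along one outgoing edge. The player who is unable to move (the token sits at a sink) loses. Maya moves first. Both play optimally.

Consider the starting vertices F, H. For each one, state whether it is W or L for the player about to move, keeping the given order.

Compute win/loss labels from the base case upward. A position with no move is L. Any other position is W if it can reach an L in one move, else L.
Every edge goes from a vertex to one that appears earlier in the order B, G, C, J, I, H, F, E, D, A, so processing vertices in that order labels each vertex after all of its successors.
B: no outgoing edge → L
G: no outgoing edge → L
C: →B(L), so W
J: →G(L), so W
I: →B(L), so W
H: →B(L), so W
F: →H(W), I(W), J(W) — all W, so L
E: →H(W), C(W) — all W, so L
D: →F(L), so W
A: →F(L), so W

F: L, H: W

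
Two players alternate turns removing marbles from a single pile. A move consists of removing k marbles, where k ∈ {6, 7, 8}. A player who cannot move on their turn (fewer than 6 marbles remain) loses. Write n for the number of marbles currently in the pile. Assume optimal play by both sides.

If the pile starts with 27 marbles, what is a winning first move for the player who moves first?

Remove 8, leaving 19.

Classify positions by backward induction: terminal positions (no move available) are L. From any other position, the mover wins iff some move reaches an L.
n=0: no move → L
n=1: no move → L
n=2: no move → L
n=3: no move → L
n=4: no move → L
n=5: no move → L
n=6: →0(L), so W
n=7: →1(L), so W
n=8: →2(L), so W
n=9: →3(L), so W
n=10: →4(L), so W
n=11: →5(L), so W
n=12: →5(L), so W
n=13: →5(L), so W
n=14: →8(W), 7(W), 6(W) — all W, so L
n=15: →9(W), 8(W), 7(W) — all W, so L
n=16: →10(W), 9(W), 8(W) — all W, so L
n=17: →11(W), 10(W), 9(W) — all W, so L
n=18: →12(W), 11(W), 10(W) — all W, so L
n=19: →13(W), 12(W), 11(W) — all W, so L
n=20: →14(L), so W
n=21: →15(L), so W
n=22: →16(L), so W
n=23: →17(L), so W
n=24: →18(L), so W
n=25: →19(L), so W
n=26: →19(L), so W
n=27: →19(L), so W
From 27, the L positions reachable in one move are: 19.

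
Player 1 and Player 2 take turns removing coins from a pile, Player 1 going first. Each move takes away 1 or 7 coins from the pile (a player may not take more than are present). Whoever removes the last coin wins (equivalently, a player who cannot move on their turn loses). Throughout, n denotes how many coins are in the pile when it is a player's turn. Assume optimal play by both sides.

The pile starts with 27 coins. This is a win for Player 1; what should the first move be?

Remove 1, leaving 26.

Work bottom-up. With no move the player to move loses. Otherwise the position is W if at least one move leads to an L position for the opponent, and L if every move leads to a W.
n=0: no move → L
n=1: W (go to 0, an L position)
n=2: L (sole option 1(W) is W)
n=3: W (go to 2, an L position)
n=4: L (sole option 3(W) is W)
n=5: W (go to 4, an L position)
n=6: L (sole option 5(W) is W)
n=7: W (go to 6, an L position)
n=8: L (options 7(W), 1(W) are all W)
n=9: W (go to 8, an L position)
n=10: L (options 9(W), 3(W) are all W)
n=11: W (go to 10, an L position)
n=12: L (options 11(W), 5(W) are all W)
n=13: W (go to 12, an L position)
n=14: L (options 13(W), 7(W) are all W)
n=15: W (go to 14, an L position)
n=16: L (options 15(W), 9(W) are all W)
n=17: W (go to 16, an L position)
n=18: L (options 17(W), 11(W) are all W)
n=19: W (go to 18, an L position)
n=20: L (options 19(W), 13(W) are all W)
n=21: W (go to 20, an L position)
n=22: L (options 21(W), 15(W) are all W)
n=23: W (go to 22, an L position)
n=24: L (options 23(W), 17(W) are all W)
n=25: W (go to 24, an L position)
n=26: L (options 25(W), 19(W) are all W)
n=27: W (go to 26, an L position)
From 27, the L positions reachable in one move are: 26, 20. Any move reaching one of these is winning.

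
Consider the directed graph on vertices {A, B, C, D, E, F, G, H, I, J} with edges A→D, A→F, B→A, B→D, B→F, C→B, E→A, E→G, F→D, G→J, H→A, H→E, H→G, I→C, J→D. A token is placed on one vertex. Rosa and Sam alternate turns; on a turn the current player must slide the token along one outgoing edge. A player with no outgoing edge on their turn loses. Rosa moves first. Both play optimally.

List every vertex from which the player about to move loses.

C, D, G

Label each position W (a win for the player to move) or L (a loss). A position with no legal move is L; any other position is W exactly when some move reaches an L, and L when every move reaches a W.
Every edge goes from a vertex to one that appears earlier in the order D, F, A, J, B, C, G, I, E, H, so processing vertices in that order labels each vertex after all of its successors.
D: no outgoing edge → L
F: reaches L-position D → W
A: reaches L-position D → W
J: reaches L-position D → W
B: reaches L-position D → W
C: only reaches B(W), which is W → L
G: only reaches J(W), which is W → L
I: reaches L-position C → W
E: reaches L-position G → W
H: reaches L-position G → W
The losing starting vertices are exactly the entries labelled L in this table (3 of them).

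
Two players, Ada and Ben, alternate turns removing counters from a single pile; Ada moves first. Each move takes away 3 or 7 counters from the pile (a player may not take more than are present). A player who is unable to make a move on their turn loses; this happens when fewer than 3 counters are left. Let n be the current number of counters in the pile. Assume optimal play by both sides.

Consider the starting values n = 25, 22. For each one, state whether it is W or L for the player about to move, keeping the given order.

25: W, 22: L

Positions with no move are L. A position that does have a move is losing for the player to move precisely when every available move leads to a winning position for the opponent. Fill in the labels:
n=0: no move → L
n=1: no move → L
n=2: no move → L
n=3: W (go to 0, an L position)
n=4: W (go to 1, an L position)
n=5: W (go to 2, an L position)
n=6: L (sole option 3(W) is W)
n=7: W (go to 0, an L position)
n=8: W (go to 1, an L position)
n=9: W (go to 6, an L position)
n=10: L (options 7(W), 3(W) are all W)
n=11: L (options 8(W), 4(W) are all W)
n=12: L (options 9(W), 5(W) are all W)
n=13: W (go to 10, an L position)
n=14: W (go to 11, an L position)
n=15: W (go to 12, an L position)
n=16: L (options 13(W), 9(W) are all W)
n=17: W (go to 10, an L position)
n=18: W (go to 11, an L position)
n=19: W (go to 16, an L position)
n=20: L (options 17(W), 13(W) are all W)
n=21: L (options 18(W), 14(W) are all W)
n=22: L (options 19(W), 15(W) are all W)
n=23: W (go to 20, an L position)
n=24: W (go to 21, an L position)
n=25: W (go to 22, an L position)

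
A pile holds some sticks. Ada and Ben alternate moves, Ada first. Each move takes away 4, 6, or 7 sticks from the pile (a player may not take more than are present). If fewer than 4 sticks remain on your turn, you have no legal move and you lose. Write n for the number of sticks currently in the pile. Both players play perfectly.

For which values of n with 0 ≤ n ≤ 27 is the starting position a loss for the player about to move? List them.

0, 1, 2, 3, 11, 12, 13, 14, 22, 23, 24, 25

Classify positions by backward induction: terminal positions (no move available) are L. From any other position, the mover wins iff some move reaches an L.
n=0: no move → L
n=1: no move → L
n=2: no move → L
n=3: no move → L
n=4: reaches L-position 0 → W
n=5: reaches L-position 1 → W
n=6: reaches L-position 2 → W
n=7: reaches L-position 3 → W
n=8: reaches L-position 2 → W
n=9: reaches L-position 3 → W
n=10: reaches L-position 3 → W
n=11: only reaches 7(W), 5(W), 4(W), all W → L
n=12: only reaches 8(W), 6(W), 5(W), all W → L
n=13: only reaches 9(W), 7(W), 6(W), all W → L
n=14: only reaches 10(W), 8(W), 7(W), all W → L
n=15: reaches L-position 11 → W
n=16: reaches L-position 12 → W
n=17: reaches L-position 13 → W
n=18: reaches L-position 14 → W
n=19: reaches L-position 13 → W
n=20: reaches L-position 14 → W
n=21: reaches L-position 14 → W
n=22: only reaches 18(W), 16(W), 15(W), all W → L
n=23: only reaches 19(W), 17(W), 16(W), all W → L
n=24: only reaches 20(W), 18(W), 17(W), all W → L
n=25: only reaches 21(W), 19(W), 18(W), all W → L
n=26: reaches L-position 22 → W
n=27: reaches L-position 23 → W
The losing starting values of n are exactly the entries labelled L in this table (12 of them).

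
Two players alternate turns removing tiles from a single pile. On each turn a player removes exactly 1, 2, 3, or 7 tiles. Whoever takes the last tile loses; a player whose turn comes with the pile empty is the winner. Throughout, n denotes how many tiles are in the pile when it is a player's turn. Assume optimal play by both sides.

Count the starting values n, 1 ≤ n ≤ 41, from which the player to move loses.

Classify positions by backward induction: terminal positions (no move available) are W. From any other position, the mover wins iff some move reaches an L.
n=0: no move; the opponent has just taken the last tile and therefore loses → W
n=1: →0(W) only, which is W, so L
n=2: →1(L), so W
n=3: →1(L), so W
n=4: →1(L), so W
n=5: →4(W), 3(W), 2(W) — all W, so L
n=6: →5(L), so W
n=7: →5(L), so W
n=8: →5(L), so W
n=9: →8(W), 7(W), 6(W), 2(W) — all W, so L
n=10: →9(L), so W
n=11: →9(L), so W
n=12: →9(L), so W
n=13: →12(W), 11(W), 10(W), 6(W) — all W, so L
n=14: →13(L), so W
n=15: →13(L), so W
n=16: →13(L), so W
n=17: →16(W), 15(W), 14(W), 10(W) — all W, so L
n=18: →17(L), so W
n=19: →17(L), so W
n=20: →17(L), so W
n=21: →20(W), 19(W), 18(W), 14(W) — all W, so L
n=22: →21(L), so W
n=23: →21(L), so W
n=24: →21(L), so W
n=25: →24(W), 23(W), 22(W), 18(W) — all W, so L
n=26: →25(L), so W
n=27: →25(L), so W
n=28: →25(L), so W
n=29: →28(W), 27(W), 26(W), 22(W) — all W, so L
n=30: →29(L), so W
n=31: →29(L), so W
n=32: →29(L), so W
n=33: →32(W), 31(W), 30(W), 26(W) — all W, so L
n=34: →33(L), so W
n=35: →33(L), so W
n=36: →33(L), so W
n=37: →36(W), 35(W), 34(W), 30(W) — all W, so L
n=38: →37(L), so W
n=39: →37(L), so W
n=40: →37(L), so W
n=41: →40(W), 39(W), 38(W), 34(W) — all W, so L
L entries with 1 ≤ n ≤ 41 (the range starts at n=1): n = 1, 5, 9, 13, 17, 21, 25, 29, 33, 37, 41; that makes 11.

11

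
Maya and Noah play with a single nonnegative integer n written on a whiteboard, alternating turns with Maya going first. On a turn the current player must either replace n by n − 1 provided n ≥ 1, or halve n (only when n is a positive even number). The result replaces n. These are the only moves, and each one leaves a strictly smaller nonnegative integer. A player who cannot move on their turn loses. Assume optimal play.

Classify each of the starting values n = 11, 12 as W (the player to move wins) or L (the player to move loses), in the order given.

Compute win/loss labels from the base case upward. A position with no move is L. Any other position is W if it can reach an L in one move, else L.
n=0: no move → L
n=1: can move to 0, which is L ⇒ W
n=2: the only move is to 1(W), a W ⇒ L
n=3: can move to 2, which is L ⇒ W
n=4: can move to 2, which is L ⇒ W
n=5: the only move is to 4(W), a W ⇒ L
n=6: can move to 5, which is L ⇒ W
n=7: the only move is to 6(W), a W ⇒ L
n=8: can move to 7, which is L ⇒ W
n=9: the only move is to 8(W), a W ⇒ L
n=10: can move to 5, which is L ⇒ W
n=11: the only move is to 10(W), a W ⇒ L
n=12: can move to 11, which is L ⇒ W

11: L, 12: W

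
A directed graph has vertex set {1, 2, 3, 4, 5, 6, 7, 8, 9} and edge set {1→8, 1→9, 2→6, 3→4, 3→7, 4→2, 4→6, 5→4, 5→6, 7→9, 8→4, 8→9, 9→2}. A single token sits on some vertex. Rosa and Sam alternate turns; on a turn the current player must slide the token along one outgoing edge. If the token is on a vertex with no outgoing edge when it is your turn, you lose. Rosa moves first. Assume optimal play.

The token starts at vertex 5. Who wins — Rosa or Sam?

Rosa wins.

Positions with no move are L. A position that does have a move is losing for the player to move precisely when every available move leads to a winning position for the opponent. Fill in the labels:
Every edge goes from a vertex to one that appears earlier in the order 6, 2, 9, 7, 4, 8, 1, 5, 3, so processing vertices in that order labels each vertex after all of its successors.
6: no outgoing edge → L
2: can move to 6, which is L ⇒ W
9: the only move is to 2(W), a W ⇒ L
7: can move to 9, which is L ⇒ W
4: can move to 6, which is L ⇒ W
8: can move to 9, which is L ⇒ W
1: can move to 9, which is L ⇒ W
5: can move to 6, which is L ⇒ W
3: moves to 4(W), 7(W); every one is W ⇒ L
The starting position 5 is W: Rosa should move to 6, handing over an L position.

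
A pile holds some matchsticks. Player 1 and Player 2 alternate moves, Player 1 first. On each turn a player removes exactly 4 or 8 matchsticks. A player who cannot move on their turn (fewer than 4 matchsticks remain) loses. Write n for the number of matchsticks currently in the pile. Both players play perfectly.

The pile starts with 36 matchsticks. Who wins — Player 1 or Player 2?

Player 2 wins.

Work bottom-up. With no move the player to move loses. Otherwise the position is W if at least one move leads to an L position for the opponent, and L if every move leads to a W.
n=0: no move → L
n=1: no move → L
n=2: no move → L
n=3: no move → L
n=4: W (go to 0, an L position)
n=5: W (go to 1, an L position)
n=6: W (go to 2, an L position)
n=7: W (go to 3, an L position)
n=8: W (go to 0, an L position)
n=9: W (go to 1, an L position)
n=10: W (go to 2, an L position)
n=11: W (go to 3, an L position)
n=12: L (options 8(W), 4(W) are all W)
n=13: L (options 9(W), 5(W) are all W)
n=14: L (options 10(W), 6(W) are all W)
n=15: L (options 11(W), 7(W) are all W)
n=16: W (go to 12, an L position)
n=17: W (go to 13, an L position)
n=18: W (go to 14, an L position)
n=19: W (go to 15, an L position)
n=20: W (go to 12, an L position)
n=21: W (go to 13, an L position)
n=22: W (go to 14, an L position)
n=23: W (go to 15, an L position)
n=24: L (options 20(W), 16(W) are all W)
n=25: L (options 21(W), 17(W) are all W)
n=26: L (options 22(W), 18(W) are all W)
n=27: L (options 23(W), 19(W) are all W)
n=28: W (go to 24, an L position)
n=29: W (go to 25, an L position)
n=30: W (go to 26, an L position)
n=31: W (go to 27, an L position)
n=32: W (go to 24, an L position)
n=33: W (go to 25, an L position)
n=34: W (go to 26, an L position)
n=35: W (go to 27, an L position)
n=36: L (options 32(W), 28(W) are all W)
Every move from 36 reaches a W position, so the mover loses.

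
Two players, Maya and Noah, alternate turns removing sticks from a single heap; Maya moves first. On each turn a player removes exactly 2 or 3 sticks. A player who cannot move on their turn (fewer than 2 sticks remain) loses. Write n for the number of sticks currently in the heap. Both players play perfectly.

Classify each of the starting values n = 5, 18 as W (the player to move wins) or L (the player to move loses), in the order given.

5: L, 18: W

Compute win/loss labels from the base case upward. A position with no move is L. Any other position is W if it can reach an L in one move, else L.
n=0: no move → L
n=1: no move → L
n=2: →0(L), so W
n=3: →1(L), so W
n=4: →1(L), so W
n=5: →3(W), 2(W) — all W, so L
n=6: →4(W), 3(W) — all W, so L
n=7: →5(L), so W
n=8: →6(L), so W
n=9: →6(L), so W
n=10: →8(W), 7(W) — all W, so L
n=11: →9(W), 8(W) — all W, so L
n=12: →10(L), so W
n=13: →11(L), so W
n=14: →11(L), so W
n=15: →13(W), 12(W) — all W, so L
n=16: →14(W), 13(W) — all W, so L
n=17: →15(L), so W
n=18: →16(L), so W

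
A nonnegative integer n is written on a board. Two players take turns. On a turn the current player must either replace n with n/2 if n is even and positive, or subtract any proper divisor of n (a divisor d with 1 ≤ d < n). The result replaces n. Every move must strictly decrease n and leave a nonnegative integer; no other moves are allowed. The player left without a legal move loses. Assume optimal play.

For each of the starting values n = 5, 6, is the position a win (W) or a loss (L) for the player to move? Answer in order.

Compute win/loss labels from the base case upward. A position with no move is L. Any other position is W if it can reach an L in one move, else L.
n=0: no move → L
n=1: no move → L
n=2: W (go to 1, an L position)
n=3: L (sole option 2(W) is W)
n=4: W (go to 3, an L position)
n=5: L (sole option 4(W) is W)
n=6: W (go to 3, an L position)

5: L, 6: W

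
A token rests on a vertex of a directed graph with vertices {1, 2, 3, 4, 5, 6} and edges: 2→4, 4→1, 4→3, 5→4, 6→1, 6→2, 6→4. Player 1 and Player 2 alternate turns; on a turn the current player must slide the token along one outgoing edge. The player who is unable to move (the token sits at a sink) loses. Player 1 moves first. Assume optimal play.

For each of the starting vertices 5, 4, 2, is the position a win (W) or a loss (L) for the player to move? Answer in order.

5: L, 4: W, 2: L

Classify positions by backward induction: terminal positions (no move available) are L. From any other position, the mover wins iff some move reaches an L.
Every edge goes from a vertex to one that appears earlier in the order 1, 3, 4, 2, 6, 5, so processing vertices in that order labels each vertex after all of its successors.
1: no outgoing edge → L
3: no outgoing edge → L
4: W (go to 3, an L position)
2: L (sole option 4(W) is W)
6: W (go to 2, an L position)
5: L (sole option 4(W) is W)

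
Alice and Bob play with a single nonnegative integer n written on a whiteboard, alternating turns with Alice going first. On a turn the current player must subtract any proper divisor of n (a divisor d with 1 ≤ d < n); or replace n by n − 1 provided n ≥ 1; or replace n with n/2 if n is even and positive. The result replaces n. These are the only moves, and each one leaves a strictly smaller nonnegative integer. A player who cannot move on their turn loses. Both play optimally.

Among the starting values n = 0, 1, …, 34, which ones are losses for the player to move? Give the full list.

0, 2, 5, 7, 9, 11, 13, 15, 17, 19, 21, 23, 25, 27, 29, 31, 33

Classify positions by backward induction: terminal positions (no move available) are L. From any other position, the mover wins iff some move reaches an L.
n=0: no move → L
n=1: reaches L-position 0 → W
n=2: only reaches 1(W), which is W → L
n=3: reaches L-position 2 → W
n=4: reaches L-position 2 → W
n=5: only reaches 4(W), which is W → L
n=6: reaches L-position 5 → W
n=7: only reaches 6(W), which is W → L
n=8: reaches L-position 7 → W
n=9: only reaches 6(W), 8(W), all W → L
n=10: reaches L-position 5 → W
n=11: only reaches 10(W), which is W → L
n=12: reaches L-position 9 → W
n=13: only reaches 12(W), which is W → L
n=14: reaches L-position 7 → W
n=15: only reaches 10(W), 12(W), 14(W), all W → L
n=16: reaches L-position 15 → W
n=17: only reaches 16(W), which is W → L
n=18: reaches L-position 9 → W
n=19: only reaches 18(W), which is W → L
n=20: reaches L-position 15 → W
n=21: only reaches 14(W), 18(W), 20(W), all W → L
n=22: reaches L-position 11 → W
n=23: only reaches 22(W), which is W → L
n=24: reaches L-position 21 → W
n=25: only reaches 20(W), 24(W), all W → L
n=26: reaches L-position 13 → W
n=27: only reaches 18(W), 24(W), 26(W), all W → L
n=28: reaches L-position 21 → W
n=29: only reaches 28(W), which is W → L
n=30: reaches L-position 15 → W
n=31: only reaches 30(W), which is W → L
n=32: reaches L-position 31 → W
n=33: only reaches 22(W), 30(W), 32(W), all W → L
n=34: reaches L-position 17 → W
The losing starting values of n are exactly the entries labelled L in this table (17 of them).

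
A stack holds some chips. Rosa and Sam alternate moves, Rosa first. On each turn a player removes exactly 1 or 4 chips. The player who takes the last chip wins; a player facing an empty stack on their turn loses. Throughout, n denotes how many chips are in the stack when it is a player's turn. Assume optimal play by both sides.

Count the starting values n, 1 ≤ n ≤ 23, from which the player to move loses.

Build the W/L table. Terminal = L. A non-terminal position is W if it has a move to some L; otherwise it is L.
n=0: no move → L
n=1: reaches L-position 0 → W
n=2: only reaches 1(W), which is W → L
n=3: reaches L-position 2 → W
n=4: reaches L-position 0 → W
n=5: only reaches 4(W), 1(W), all W → L
n=6: reaches L-position 5 → W
n=7: only reaches 6(W), 3(W), all W → L
n=8: reaches L-position 7 → W
n=9: reaches L-position 5 → W
n=10: only reaches 9(W), 6(W), all W → L
n=11: reaches L-position 10 → W
n=12: only reaches 11(W), 8(W), all W → L
n=13: reaches L-position 12 → W
n=14: reaches L-position 10 → W
n=15: only reaches 14(W), 11(W), all W → L
n=16: reaches L-position 15 → W
n=17: only reaches 16(W), 13(W), all W → L
n=18: reaches L-position 17 → W
n=19: reaches L-position 15 → W
n=20: only reaches 19(W), 16(W), all W → L
n=21: reaches L-position 20 → W
n=22: only reaches 21(W), 18(W), all W → L
n=23: reaches L-position 22 → W
L entries with 1 ≤ n ≤ 23 (n=0 is outside the asked range and is not counted): n = 2, 5, 7, 10, 12, 15, 17, 20, 22; that makes 9.

9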